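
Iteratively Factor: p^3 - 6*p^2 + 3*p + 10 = (p - 2)*(p^2 - 4*p - 5) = (p - 5)*(p - 2)*(p + 1)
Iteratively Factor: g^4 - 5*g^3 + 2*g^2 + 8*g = (g + 1)*(g^3 - 6*g^2 + 8*g) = (g - 2)*(g + 1)*(g^2 - 4*g) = g*(g - 2)*(g + 1)*(g - 4)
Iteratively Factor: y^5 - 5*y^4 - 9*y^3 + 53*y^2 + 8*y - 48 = (y + 1)*(y^4 - 6*y^3 - 3*y^2 + 56*y - 48) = (y - 4)*(y + 1)*(y^3 - 2*y^2 - 11*y + 12) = (y - 4)*(y + 1)*(y + 3)*(y^2 - 5*y + 4) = (y - 4)*(y - 1)*(y + 1)*(y + 3)*(y - 4)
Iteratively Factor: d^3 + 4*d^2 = (d)*(d^2 + 4*d) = d*(d + 4)*(d)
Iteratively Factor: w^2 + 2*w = (w + 2)*(w)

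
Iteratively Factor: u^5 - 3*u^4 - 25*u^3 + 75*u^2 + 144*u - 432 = (u + 3)*(u^4 - 6*u^3 - 7*u^2 + 96*u - 144) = (u - 4)*(u + 3)*(u^3 - 2*u^2 - 15*u + 36) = (u - 4)*(u - 3)*(u + 3)*(u^2 + u - 12) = (u - 4)*(u - 3)^2*(u + 3)*(u + 4)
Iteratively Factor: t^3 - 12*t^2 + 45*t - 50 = (t - 2)*(t^2 - 10*t + 25) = (t - 5)*(t - 2)*(t - 5)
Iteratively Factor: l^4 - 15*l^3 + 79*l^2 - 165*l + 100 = (l - 5)*(l^3 - 10*l^2 + 29*l - 20) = (l - 5)*(l - 1)*(l^2 - 9*l + 20) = (l - 5)^2*(l - 1)*(l - 4)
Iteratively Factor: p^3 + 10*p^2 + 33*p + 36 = (p + 3)*(p^2 + 7*p + 12) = (p + 3)^2*(p + 4)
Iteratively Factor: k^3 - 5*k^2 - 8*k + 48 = (k - 4)*(k^2 - k - 12) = (k - 4)*(k + 3)*(k - 4)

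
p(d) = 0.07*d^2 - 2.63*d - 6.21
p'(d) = 0.14*d - 2.63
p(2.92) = -13.29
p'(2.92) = -2.22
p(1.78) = -10.67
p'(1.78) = -2.38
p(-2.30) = 0.21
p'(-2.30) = -2.95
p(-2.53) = 0.89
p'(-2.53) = -2.98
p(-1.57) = -1.91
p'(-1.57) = -2.85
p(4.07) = -15.75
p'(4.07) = -2.06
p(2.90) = -13.25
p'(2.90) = -2.22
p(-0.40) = -5.15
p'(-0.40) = -2.69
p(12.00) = -27.69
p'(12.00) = -0.95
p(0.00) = -6.21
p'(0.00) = -2.63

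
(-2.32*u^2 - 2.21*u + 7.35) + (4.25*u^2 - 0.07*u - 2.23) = 1.93*u^2 - 2.28*u + 5.12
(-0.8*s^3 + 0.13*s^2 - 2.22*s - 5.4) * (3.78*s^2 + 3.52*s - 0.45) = -3.024*s^5 - 2.3246*s^4 - 7.574*s^3 - 28.2849*s^2 - 18.009*s + 2.43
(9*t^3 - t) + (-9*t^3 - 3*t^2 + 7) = -3*t^2 - t + 7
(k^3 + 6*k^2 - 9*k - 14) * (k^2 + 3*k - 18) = k^5 + 9*k^4 - 9*k^3 - 149*k^2 + 120*k + 252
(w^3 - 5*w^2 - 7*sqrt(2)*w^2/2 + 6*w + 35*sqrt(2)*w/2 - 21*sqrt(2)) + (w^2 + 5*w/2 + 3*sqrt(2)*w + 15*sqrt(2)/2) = w^3 - 7*sqrt(2)*w^2/2 - 4*w^2 + 17*w/2 + 41*sqrt(2)*w/2 - 27*sqrt(2)/2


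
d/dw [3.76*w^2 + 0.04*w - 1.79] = 7.52*w + 0.04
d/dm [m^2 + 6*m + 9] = 2*m + 6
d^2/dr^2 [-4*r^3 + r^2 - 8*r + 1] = 2 - 24*r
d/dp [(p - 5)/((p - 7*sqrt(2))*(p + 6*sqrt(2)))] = (-p^2 + 10*p - 84 - 5*sqrt(2))/(p^4 - 2*sqrt(2)*p^3 - 166*p^2 + 168*sqrt(2)*p + 7056)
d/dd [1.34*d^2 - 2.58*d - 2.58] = 2.68*d - 2.58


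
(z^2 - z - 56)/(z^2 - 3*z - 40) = (z + 7)/(z + 5)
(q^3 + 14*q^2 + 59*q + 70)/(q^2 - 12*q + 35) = (q^3 + 14*q^2 + 59*q + 70)/(q^2 - 12*q + 35)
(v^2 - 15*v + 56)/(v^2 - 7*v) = (v - 8)/v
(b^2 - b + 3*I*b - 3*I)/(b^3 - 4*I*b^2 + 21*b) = (b - 1)/(b*(b - 7*I))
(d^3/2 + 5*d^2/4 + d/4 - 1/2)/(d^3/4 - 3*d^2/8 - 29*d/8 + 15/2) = 2*(2*d^3 + 5*d^2 + d - 2)/(2*d^3 - 3*d^2 - 29*d + 60)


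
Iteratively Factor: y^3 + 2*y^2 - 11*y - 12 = (y - 3)*(y^2 + 5*y + 4) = (y - 3)*(y + 1)*(y + 4)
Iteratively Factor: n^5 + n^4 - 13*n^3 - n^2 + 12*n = (n - 3)*(n^4 + 4*n^3 - n^2 - 4*n) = (n - 3)*(n + 4)*(n^3 - n) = (n - 3)*(n - 1)*(n + 4)*(n^2 + n) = n*(n - 3)*(n - 1)*(n + 4)*(n + 1)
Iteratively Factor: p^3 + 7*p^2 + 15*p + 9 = (p + 1)*(p^2 + 6*p + 9) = (p + 1)*(p + 3)*(p + 3)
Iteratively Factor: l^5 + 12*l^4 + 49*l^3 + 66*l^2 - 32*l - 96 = (l + 4)*(l^4 + 8*l^3 + 17*l^2 - 2*l - 24) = (l - 1)*(l + 4)*(l^3 + 9*l^2 + 26*l + 24) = (l - 1)*(l + 2)*(l + 4)*(l^2 + 7*l + 12) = (l - 1)*(l + 2)*(l + 3)*(l + 4)*(l + 4)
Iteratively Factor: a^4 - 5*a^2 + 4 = (a - 1)*(a^3 + a^2 - 4*a - 4) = (a - 1)*(a + 2)*(a^2 - a - 2) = (a - 2)*(a - 1)*(a + 2)*(a + 1)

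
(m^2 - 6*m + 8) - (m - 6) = m^2 - 7*m + 14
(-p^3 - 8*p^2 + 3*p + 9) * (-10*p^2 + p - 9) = 10*p^5 + 79*p^4 - 29*p^3 - 15*p^2 - 18*p - 81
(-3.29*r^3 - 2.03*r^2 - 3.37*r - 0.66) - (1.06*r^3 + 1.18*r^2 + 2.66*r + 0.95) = -4.35*r^3 - 3.21*r^2 - 6.03*r - 1.61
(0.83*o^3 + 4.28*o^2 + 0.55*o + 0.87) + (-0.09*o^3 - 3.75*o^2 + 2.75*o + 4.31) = 0.74*o^3 + 0.53*o^2 + 3.3*o + 5.18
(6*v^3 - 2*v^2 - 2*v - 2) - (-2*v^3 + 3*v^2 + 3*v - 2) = 8*v^3 - 5*v^2 - 5*v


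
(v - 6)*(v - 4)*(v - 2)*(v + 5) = v^4 - 7*v^3 - 16*v^2 + 172*v - 240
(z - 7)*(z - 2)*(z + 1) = z^3 - 8*z^2 + 5*z + 14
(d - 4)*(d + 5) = d^2 + d - 20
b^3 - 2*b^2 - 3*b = b*(b - 3)*(b + 1)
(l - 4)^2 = l^2 - 8*l + 16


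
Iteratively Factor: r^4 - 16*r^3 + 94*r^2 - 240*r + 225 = (r - 3)*(r^3 - 13*r^2 + 55*r - 75) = (r - 5)*(r - 3)*(r^2 - 8*r + 15) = (r - 5)^2*(r - 3)*(r - 3)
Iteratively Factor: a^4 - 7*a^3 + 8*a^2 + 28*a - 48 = (a + 2)*(a^3 - 9*a^2 + 26*a - 24) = (a - 2)*(a + 2)*(a^2 - 7*a + 12) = (a - 3)*(a - 2)*(a + 2)*(a - 4)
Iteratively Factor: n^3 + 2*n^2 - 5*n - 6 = (n + 3)*(n^2 - n - 2) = (n + 1)*(n + 3)*(n - 2)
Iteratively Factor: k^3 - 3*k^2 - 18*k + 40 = (k - 5)*(k^2 + 2*k - 8) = (k - 5)*(k - 2)*(k + 4)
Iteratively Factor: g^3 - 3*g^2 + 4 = (g - 2)*(g^2 - g - 2) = (g - 2)^2*(g + 1)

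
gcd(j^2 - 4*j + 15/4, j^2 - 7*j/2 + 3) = j - 3/2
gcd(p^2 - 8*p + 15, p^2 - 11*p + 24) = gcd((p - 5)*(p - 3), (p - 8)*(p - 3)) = p - 3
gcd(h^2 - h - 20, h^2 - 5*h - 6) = 1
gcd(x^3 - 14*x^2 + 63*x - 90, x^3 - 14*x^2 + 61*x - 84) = x - 3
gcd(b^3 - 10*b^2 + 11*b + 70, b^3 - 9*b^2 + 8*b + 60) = b^2 - 3*b - 10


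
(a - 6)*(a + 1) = a^2 - 5*a - 6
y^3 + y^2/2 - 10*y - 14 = (y - 7/2)*(y + 2)^2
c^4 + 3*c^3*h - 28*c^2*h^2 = c^2*(c - 4*h)*(c + 7*h)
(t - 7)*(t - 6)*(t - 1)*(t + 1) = t^4 - 13*t^3 + 41*t^2 + 13*t - 42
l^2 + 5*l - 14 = (l - 2)*(l + 7)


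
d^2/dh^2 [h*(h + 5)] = 2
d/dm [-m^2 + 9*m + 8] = 9 - 2*m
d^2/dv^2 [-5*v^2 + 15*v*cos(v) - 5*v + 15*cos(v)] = -15*v*cos(v) - 30*sin(v) - 15*cos(v) - 10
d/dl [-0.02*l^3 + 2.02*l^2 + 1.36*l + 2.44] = -0.06*l^2 + 4.04*l + 1.36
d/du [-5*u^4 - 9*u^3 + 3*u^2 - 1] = u*(-20*u^2 - 27*u + 6)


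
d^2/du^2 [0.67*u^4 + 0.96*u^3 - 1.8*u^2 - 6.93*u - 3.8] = 8.04*u^2 + 5.76*u - 3.6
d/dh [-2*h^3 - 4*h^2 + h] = -6*h^2 - 8*h + 1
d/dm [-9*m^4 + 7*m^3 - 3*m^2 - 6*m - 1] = -36*m^3 + 21*m^2 - 6*m - 6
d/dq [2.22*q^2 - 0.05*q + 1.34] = 4.44*q - 0.05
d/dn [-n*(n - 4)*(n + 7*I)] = -3*n^2 + n*(8 - 14*I) + 28*I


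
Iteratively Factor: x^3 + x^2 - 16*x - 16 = (x - 4)*(x^2 + 5*x + 4) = (x - 4)*(x + 1)*(x + 4)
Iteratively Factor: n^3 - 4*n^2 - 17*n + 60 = (n - 3)*(n^2 - n - 20) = (n - 3)*(n + 4)*(n - 5)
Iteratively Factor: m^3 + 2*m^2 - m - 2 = (m + 1)*(m^2 + m - 2) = (m - 1)*(m + 1)*(m + 2)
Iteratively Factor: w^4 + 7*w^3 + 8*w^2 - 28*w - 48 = (w - 2)*(w^3 + 9*w^2 + 26*w + 24) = (w - 2)*(w + 3)*(w^2 + 6*w + 8) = (w - 2)*(w + 2)*(w + 3)*(w + 4)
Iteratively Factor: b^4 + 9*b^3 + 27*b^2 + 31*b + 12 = (b + 3)*(b^3 + 6*b^2 + 9*b + 4) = (b + 3)*(b + 4)*(b^2 + 2*b + 1) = (b + 1)*(b + 3)*(b + 4)*(b + 1)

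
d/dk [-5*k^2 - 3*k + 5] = -10*k - 3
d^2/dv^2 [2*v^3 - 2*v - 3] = 12*v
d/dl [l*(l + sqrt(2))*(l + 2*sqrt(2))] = 3*l^2 + 6*sqrt(2)*l + 4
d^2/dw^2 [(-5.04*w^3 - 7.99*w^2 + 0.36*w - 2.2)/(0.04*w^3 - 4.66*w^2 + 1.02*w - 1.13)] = (-1.90448*w^6 + 1.23724799999991*w^5 - 1.22260800000004*w^4 - 16.2530399999999*w^3 + 0.307860000000005*w^2 + 12.158016*w - 0.983229999999994)/(6.4e-5*w^9 - 0.022368*w^8 + 2.610768*w^7 - 102.340888*w^6 + 67.838376*w^5 - 88.4373*w^4 + 33.441132*w^3 - 21.378018*w^2 + 3.907314*w - 1.442897)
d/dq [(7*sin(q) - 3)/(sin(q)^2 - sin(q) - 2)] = (-7*sin(q)^2 + 6*sin(q) - 17)*cos(q)/(sin(q) + cos(q)^2 + 1)^2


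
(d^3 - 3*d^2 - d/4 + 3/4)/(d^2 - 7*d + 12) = (d^2 - 1/4)/(d - 4)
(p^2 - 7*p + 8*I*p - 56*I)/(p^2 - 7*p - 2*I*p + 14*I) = (p + 8*I)/(p - 2*I)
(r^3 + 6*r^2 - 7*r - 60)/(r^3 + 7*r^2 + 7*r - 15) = (r^2 + r - 12)/(r^2 + 2*r - 3)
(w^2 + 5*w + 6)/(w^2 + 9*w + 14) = (w + 3)/(w + 7)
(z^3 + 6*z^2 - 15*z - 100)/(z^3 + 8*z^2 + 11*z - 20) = (z^2 + z - 20)/(z^2 + 3*z - 4)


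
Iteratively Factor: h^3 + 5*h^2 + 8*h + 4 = (h + 2)*(h^2 + 3*h + 2) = (h + 2)^2*(h + 1)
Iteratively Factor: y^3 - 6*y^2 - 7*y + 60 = (y - 4)*(y^2 - 2*y - 15) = (y - 4)*(y + 3)*(y - 5)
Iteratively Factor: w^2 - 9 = (w - 3)*(w + 3)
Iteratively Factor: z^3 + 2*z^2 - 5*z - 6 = (z + 1)*(z^2 + z - 6) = (z + 1)*(z + 3)*(z - 2)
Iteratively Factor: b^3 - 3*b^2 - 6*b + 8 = (b - 4)*(b^2 + b - 2) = (b - 4)*(b - 1)*(b + 2)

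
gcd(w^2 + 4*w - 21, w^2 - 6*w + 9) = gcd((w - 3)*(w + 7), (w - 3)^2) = w - 3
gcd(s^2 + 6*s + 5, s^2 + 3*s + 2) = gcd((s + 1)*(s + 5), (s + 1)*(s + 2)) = s + 1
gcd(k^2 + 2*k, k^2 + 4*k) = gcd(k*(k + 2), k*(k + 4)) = k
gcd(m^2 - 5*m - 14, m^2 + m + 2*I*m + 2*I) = 1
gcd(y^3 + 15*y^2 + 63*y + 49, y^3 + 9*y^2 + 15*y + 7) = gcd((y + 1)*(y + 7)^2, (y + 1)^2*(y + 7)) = y^2 + 8*y + 7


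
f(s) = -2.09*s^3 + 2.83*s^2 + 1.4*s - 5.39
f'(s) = -6.27*s^2 + 5.66*s + 1.4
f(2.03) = -8.37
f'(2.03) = -12.95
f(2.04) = -8.50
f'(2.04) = -13.15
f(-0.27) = -5.52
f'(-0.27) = -0.59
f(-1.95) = 18.14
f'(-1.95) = -33.48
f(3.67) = -65.45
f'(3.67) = -62.28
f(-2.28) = 30.90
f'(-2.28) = -44.10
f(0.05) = -5.31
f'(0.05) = 1.67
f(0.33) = -4.69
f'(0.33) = 2.58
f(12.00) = -3192.59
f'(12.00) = -833.56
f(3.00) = -32.15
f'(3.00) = -38.05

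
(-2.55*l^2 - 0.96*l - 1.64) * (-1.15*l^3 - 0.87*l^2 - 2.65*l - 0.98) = 2.9325*l^5 + 3.3225*l^4 + 9.4787*l^3 + 6.4698*l^2 + 5.2868*l + 1.6072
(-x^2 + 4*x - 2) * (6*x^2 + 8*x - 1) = -6*x^4 + 16*x^3 + 21*x^2 - 20*x + 2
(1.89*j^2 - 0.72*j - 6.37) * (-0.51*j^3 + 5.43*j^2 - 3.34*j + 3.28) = -0.9639*j^5 + 10.6299*j^4 - 6.9735*j^3 - 25.9851*j^2 + 18.9142*j - 20.8936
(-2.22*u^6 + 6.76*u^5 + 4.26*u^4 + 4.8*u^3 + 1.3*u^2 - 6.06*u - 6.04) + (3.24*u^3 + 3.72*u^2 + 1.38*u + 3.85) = -2.22*u^6 + 6.76*u^5 + 4.26*u^4 + 8.04*u^3 + 5.02*u^2 - 4.68*u - 2.19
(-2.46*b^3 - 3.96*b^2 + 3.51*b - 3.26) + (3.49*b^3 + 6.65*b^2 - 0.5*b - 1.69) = 1.03*b^3 + 2.69*b^2 + 3.01*b - 4.95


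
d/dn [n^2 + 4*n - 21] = 2*n + 4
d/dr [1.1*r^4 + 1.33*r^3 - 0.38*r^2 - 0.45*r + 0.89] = 4.4*r^3 + 3.99*r^2 - 0.76*r - 0.45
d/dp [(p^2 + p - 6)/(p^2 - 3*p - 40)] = 2*(-2*p^2 - 34*p - 29)/(p^4 - 6*p^3 - 71*p^2 + 240*p + 1600)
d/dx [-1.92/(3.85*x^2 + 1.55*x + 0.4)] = (14.784*x + 2.976)/(3.85*x^2 + 1.55*x + 0.4)^2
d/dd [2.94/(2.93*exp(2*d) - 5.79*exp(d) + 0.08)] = (17.0226 - 17.2284*exp(d))*exp(d)/(2.93*exp(2*d) - 5.79*exp(d) + 0.08)^2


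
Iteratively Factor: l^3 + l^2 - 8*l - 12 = (l + 2)*(l^2 - l - 6) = (l + 2)^2*(l - 3)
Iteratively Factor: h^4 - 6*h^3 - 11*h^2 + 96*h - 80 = (h - 4)*(h^3 - 2*h^2 - 19*h + 20) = (h - 4)*(h - 1)*(h^2 - h - 20) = (h - 4)*(h - 1)*(h + 4)*(h - 5)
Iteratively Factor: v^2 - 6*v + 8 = (v - 4)*(v - 2)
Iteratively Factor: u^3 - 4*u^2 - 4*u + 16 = (u + 2)*(u^2 - 6*u + 8) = (u - 2)*(u + 2)*(u - 4)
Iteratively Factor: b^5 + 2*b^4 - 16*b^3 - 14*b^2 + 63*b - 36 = (b - 3)*(b^4 + 5*b^3 - b^2 - 17*b + 12) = (b - 3)*(b + 4)*(b^3 + b^2 - 5*b + 3) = (b - 3)*(b - 1)*(b + 4)*(b^2 + 2*b - 3) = (b - 3)*(b - 1)^2*(b + 4)*(b + 3)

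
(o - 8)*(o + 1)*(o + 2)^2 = o^4 - 3*o^3 - 32*o^2 - 60*o - 32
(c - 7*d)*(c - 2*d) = c^2 - 9*c*d + 14*d^2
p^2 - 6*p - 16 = (p - 8)*(p + 2)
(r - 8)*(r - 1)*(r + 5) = r^3 - 4*r^2 - 37*r + 40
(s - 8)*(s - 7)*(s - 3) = s^3 - 18*s^2 + 101*s - 168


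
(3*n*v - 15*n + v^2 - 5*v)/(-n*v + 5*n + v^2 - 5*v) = (3*n + v)/(-n + v)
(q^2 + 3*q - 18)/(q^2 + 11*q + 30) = (q - 3)/(q + 5)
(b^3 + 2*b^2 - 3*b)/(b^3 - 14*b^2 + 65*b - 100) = b*(b^2 + 2*b - 3)/(b^3 - 14*b^2 + 65*b - 100)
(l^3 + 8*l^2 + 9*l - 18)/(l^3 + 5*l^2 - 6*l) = (l + 3)/l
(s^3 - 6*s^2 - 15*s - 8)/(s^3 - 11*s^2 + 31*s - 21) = (s^3 - 6*s^2 - 15*s - 8)/(s^3 - 11*s^2 + 31*s - 21)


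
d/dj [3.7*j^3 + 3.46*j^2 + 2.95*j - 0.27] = 11.1*j^2 + 6.92*j + 2.95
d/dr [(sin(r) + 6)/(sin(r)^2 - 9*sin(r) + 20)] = (-12*sin(r) + cos(r)^2 + 73)*cos(r)/(sin(r)^2 - 9*sin(r) + 20)^2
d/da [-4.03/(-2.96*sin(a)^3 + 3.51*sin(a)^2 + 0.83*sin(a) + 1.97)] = (-35.7864*sin(a)^2 + 28.2906*sin(a) + 3.3449)*cos(a)/(-2.96*sin(a)^3 + 3.51*sin(a)^2 + 0.83*sin(a) + 1.97)^2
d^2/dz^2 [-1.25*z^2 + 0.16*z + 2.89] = -2.50000000000000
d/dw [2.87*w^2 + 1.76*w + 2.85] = 5.74*w + 1.76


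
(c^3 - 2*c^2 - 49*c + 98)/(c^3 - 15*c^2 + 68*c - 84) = (c + 7)/(c - 6)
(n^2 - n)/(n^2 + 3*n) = (n - 1)/(n + 3)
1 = 1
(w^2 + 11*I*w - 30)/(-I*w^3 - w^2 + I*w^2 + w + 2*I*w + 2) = (w^2 + 11*I*w - 30)/(-I*w^3 - w^2 + I*w^2 + w + 2*I*w + 2)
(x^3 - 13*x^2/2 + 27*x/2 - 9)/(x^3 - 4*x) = (2*x^2 - 9*x + 9)/(2*x*(x + 2))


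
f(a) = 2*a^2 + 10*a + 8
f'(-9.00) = -26.00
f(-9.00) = 80.00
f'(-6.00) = -14.00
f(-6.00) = 20.00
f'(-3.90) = -5.60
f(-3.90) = -0.58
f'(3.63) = 24.52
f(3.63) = 70.65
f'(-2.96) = -1.84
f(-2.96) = -4.08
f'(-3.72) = -4.88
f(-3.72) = -1.52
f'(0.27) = 11.08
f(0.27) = 10.85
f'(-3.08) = -2.32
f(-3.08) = -3.83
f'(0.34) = 11.36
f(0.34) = 11.63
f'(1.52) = 16.08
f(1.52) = 27.82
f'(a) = 4*a + 10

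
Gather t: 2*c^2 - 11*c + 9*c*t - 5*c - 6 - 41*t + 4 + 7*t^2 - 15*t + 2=2*c^2 - 16*c + 7*t^2 + t*(9*c - 56)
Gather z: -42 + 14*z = 14*z - 42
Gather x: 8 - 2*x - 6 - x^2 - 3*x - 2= -x^2 - 5*x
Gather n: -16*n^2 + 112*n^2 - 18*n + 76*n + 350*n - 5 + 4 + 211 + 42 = 96*n^2 + 408*n + 252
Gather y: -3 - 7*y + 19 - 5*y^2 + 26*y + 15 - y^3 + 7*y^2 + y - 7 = -y^3 + 2*y^2 + 20*y + 24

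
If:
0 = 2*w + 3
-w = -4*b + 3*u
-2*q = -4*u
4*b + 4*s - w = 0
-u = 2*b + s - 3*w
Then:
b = -111/56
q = -30/7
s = 45/28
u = -15/7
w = -3/2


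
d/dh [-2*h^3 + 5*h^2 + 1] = 2*h*(5 - 3*h)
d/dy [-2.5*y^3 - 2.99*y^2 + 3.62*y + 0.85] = -7.5*y^2 - 5.98*y + 3.62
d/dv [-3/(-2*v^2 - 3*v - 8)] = 3*(-4*v - 3)/(2*v^2 + 3*v + 8)^2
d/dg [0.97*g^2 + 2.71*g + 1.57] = 1.94*g + 2.71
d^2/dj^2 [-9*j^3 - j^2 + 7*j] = -54*j - 2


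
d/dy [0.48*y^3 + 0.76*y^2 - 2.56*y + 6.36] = 1.44*y^2 + 1.52*y - 2.56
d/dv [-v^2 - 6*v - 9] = -2*v - 6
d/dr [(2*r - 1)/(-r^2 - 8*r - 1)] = 2*(r^2 - r - 5)/(r^4 + 16*r^3 + 66*r^2 + 16*r + 1)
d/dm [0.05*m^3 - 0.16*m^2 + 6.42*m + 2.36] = 0.15*m^2 - 0.32*m + 6.42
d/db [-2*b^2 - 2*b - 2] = -4*b - 2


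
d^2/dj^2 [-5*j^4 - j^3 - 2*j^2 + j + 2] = -60*j^2 - 6*j - 4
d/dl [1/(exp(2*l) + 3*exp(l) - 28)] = (-2*exp(l) - 3)*exp(l)/(exp(2*l) + 3*exp(l) - 28)^2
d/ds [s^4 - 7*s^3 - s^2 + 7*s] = 4*s^3 - 21*s^2 - 2*s + 7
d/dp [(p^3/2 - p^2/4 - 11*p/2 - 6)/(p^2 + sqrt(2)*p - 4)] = ((2*p + sqrt(2))*(-2*p^3 + p^2 + 22*p + 24) + 2*(p^2 + sqrt(2)*p - 4)*(3*p^2 - p - 11))/(4*(p^2 + sqrt(2)*p - 4)^2)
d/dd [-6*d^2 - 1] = -12*d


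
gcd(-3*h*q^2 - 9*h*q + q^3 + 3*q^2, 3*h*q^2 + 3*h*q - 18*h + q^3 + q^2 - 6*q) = q + 3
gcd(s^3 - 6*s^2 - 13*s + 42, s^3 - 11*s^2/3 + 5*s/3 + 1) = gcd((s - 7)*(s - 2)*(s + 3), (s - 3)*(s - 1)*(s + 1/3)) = 1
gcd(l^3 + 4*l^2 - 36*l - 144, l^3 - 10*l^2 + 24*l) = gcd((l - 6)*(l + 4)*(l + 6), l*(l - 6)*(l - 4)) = l - 6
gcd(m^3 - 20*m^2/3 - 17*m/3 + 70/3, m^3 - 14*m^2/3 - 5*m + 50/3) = m^2 + m/3 - 10/3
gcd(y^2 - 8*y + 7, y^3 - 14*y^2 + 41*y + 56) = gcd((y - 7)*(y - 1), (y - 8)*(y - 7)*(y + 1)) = y - 7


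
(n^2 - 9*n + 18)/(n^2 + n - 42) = (n - 3)/(n + 7)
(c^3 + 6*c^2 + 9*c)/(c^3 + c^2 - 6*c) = (c + 3)/(c - 2)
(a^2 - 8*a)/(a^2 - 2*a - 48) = a/(a + 6)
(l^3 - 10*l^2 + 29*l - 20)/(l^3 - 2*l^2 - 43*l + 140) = (l - 1)/(l + 7)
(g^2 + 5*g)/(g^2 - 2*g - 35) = g/(g - 7)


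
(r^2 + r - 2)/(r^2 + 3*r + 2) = (r - 1)/(r + 1)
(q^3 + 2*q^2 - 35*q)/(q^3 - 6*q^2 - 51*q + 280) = q/(q - 8)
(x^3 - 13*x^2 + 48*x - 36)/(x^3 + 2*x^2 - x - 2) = (x^2 - 12*x + 36)/(x^2 + 3*x + 2)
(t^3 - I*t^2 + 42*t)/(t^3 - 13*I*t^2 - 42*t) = (t + 6*I)/(t - 6*I)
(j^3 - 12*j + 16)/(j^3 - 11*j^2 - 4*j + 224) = (j^2 - 4*j + 4)/(j^2 - 15*j + 56)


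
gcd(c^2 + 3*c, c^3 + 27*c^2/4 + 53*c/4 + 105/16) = 1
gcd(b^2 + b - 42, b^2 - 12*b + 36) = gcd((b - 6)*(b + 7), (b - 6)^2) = b - 6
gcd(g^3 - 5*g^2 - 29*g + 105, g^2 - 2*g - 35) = g^2 - 2*g - 35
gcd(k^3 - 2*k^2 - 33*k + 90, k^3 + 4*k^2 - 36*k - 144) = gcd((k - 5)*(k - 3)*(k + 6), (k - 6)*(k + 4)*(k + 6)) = k + 6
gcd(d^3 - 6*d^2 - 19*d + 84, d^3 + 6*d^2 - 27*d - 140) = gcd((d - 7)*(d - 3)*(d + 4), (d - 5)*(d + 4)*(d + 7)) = d + 4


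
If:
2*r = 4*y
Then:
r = 2*y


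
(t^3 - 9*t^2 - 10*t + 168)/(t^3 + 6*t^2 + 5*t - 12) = (t^2 - 13*t + 42)/(t^2 + 2*t - 3)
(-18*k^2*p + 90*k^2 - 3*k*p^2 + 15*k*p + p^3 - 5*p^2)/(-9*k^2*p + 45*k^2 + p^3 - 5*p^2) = (-6*k + p)/(-3*k + p)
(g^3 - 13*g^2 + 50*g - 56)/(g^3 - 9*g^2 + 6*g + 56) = (g - 2)/(g + 2)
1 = 1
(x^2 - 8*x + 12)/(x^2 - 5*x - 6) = (x - 2)/(x + 1)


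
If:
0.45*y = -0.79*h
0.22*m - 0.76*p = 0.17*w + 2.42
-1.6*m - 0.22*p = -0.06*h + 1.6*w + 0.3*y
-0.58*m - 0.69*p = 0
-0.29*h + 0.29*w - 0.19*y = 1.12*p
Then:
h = -8.55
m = 1.87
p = -1.57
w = -4.79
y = 15.00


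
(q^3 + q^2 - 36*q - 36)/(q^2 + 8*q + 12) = (q^2 - 5*q - 6)/(q + 2)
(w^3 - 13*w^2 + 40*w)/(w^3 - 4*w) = (w^2 - 13*w + 40)/(w^2 - 4)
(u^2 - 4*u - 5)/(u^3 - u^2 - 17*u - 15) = 1/(u + 3)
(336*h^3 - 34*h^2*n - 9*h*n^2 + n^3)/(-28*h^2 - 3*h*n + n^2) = (-48*h^2 - 2*h*n + n^2)/(4*h + n)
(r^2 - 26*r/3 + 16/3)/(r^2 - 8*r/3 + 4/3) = (r - 8)/(r - 2)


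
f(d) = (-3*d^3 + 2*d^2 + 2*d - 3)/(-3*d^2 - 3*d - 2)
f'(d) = (6*d + 3)*(-3*d^3 + 2*d^2 + 2*d - 3)/(-3*d^2 - 3*d - 2)^2 + (-9*d^2 + 4*d + 2)/(-3*d^2 - 3*d - 2) = (9*d^4 + 18*d^3 + 18*d^2 - 26*d - 13)/(9*d^4 + 18*d^3 + 21*d^2 + 12*d + 4)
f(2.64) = 1.26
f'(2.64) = 0.85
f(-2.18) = -3.42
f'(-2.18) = 1.55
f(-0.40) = 2.57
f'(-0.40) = -0.39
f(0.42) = 0.54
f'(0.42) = -1.33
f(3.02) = 1.60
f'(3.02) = 0.89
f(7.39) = 5.80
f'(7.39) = 0.99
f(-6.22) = -7.89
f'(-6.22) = 1.01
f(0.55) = 0.39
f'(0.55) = -0.87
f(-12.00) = -13.68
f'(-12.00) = 1.00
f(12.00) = 10.37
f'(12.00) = 1.00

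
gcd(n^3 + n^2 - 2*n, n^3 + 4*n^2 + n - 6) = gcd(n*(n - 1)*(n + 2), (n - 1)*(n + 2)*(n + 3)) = n^2 + n - 2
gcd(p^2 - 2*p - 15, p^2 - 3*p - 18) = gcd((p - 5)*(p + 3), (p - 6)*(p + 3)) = p + 3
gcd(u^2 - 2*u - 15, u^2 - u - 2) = 1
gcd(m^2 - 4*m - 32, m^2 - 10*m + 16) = m - 8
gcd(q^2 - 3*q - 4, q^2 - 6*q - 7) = q + 1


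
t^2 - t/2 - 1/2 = (t - 1)*(t + 1/2)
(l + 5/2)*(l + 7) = l^2 + 19*l/2 + 35/2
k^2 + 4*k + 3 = (k + 1)*(k + 3)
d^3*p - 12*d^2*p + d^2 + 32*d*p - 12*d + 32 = (d - 8)*(d - 4)*(d*p + 1)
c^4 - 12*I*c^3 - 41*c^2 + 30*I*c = c*(c - 6*I)*(c - 5*I)*(c - I)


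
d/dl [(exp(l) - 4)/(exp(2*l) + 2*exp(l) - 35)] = (-2*(exp(l) - 4)*(exp(l) + 1) + exp(2*l) + 2*exp(l) - 35)*exp(l)/(exp(2*l) + 2*exp(l) - 35)^2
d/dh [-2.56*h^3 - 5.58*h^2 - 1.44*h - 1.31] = -7.68*h^2 - 11.16*h - 1.44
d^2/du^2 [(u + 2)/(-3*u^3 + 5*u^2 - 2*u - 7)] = 2*(-(u + 2)*(9*u^2 - 10*u + 2)^2 + (9*u^2 - 10*u + (u + 2)*(9*u - 5) + 2)*(3*u^3 - 5*u^2 + 2*u + 7))/(3*u^3 - 5*u^2 + 2*u + 7)^3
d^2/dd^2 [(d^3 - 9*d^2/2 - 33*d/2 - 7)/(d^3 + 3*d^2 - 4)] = 3*(-5*d^3 - 3*d^2 - 33*d - 13)/(d^6 + 3*d^5 - 3*d^4 - 11*d^3 + 6*d^2 + 12*d - 8)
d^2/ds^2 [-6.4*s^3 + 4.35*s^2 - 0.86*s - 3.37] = 8.7 - 38.4*s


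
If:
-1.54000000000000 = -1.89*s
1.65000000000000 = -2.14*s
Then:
No Solution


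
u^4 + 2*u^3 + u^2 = u^2*(u + 1)^2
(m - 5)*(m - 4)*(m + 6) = m^3 - 3*m^2 - 34*m + 120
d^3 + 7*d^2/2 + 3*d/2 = d*(d + 1/2)*(d + 3)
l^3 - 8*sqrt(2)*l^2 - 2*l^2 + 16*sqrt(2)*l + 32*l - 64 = (l - 2)*(l - 4*sqrt(2))^2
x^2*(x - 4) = x^3 - 4*x^2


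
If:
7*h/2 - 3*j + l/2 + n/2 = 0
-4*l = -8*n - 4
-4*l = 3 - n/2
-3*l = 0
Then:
No Solution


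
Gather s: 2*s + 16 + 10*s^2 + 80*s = 10*s^2 + 82*s + 16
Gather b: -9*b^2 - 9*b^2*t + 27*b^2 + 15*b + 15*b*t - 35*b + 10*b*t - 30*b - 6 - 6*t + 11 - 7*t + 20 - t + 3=b^2*(18 - 9*t) + b*(25*t - 50) - 14*t + 28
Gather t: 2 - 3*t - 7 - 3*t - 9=-6*t - 14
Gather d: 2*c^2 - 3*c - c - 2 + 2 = 2*c^2 - 4*c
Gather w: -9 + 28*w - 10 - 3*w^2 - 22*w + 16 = -3*w^2 + 6*w - 3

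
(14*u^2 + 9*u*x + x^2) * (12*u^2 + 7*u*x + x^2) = 168*u^4 + 206*u^3*x + 89*u^2*x^2 + 16*u*x^3 + x^4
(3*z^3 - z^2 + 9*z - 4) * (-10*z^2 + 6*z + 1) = -30*z^5 + 28*z^4 - 93*z^3 + 93*z^2 - 15*z - 4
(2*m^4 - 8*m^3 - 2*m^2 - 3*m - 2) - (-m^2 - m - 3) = 2*m^4 - 8*m^3 - m^2 - 2*m + 1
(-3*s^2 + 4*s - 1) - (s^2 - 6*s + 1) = -4*s^2 + 10*s - 2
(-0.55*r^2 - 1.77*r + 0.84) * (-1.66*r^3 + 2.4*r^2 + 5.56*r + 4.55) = 0.913*r^5 + 1.6182*r^4 - 8.7004*r^3 - 10.3277*r^2 - 3.3831*r + 3.822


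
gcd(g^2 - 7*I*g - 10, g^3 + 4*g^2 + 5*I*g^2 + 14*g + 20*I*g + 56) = g - 2*I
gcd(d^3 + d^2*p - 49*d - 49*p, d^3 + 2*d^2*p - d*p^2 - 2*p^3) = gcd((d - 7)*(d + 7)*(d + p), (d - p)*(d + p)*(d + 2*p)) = d + p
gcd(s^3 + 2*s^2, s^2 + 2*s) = s^2 + 2*s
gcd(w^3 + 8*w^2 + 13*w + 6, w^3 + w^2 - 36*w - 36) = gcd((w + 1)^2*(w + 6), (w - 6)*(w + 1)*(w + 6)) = w^2 + 7*w + 6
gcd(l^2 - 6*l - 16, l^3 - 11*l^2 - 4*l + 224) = l - 8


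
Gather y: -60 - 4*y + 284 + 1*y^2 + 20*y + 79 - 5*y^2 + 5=-4*y^2 + 16*y + 308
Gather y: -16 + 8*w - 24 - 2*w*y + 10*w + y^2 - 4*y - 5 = 18*w + y^2 + y*(-2*w - 4) - 45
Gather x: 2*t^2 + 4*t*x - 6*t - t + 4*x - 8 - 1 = 2*t^2 - 7*t + x*(4*t + 4) - 9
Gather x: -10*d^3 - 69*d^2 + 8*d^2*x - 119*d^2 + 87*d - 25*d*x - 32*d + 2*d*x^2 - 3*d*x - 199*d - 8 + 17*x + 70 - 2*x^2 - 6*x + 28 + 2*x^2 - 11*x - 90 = -10*d^3 - 188*d^2 + 2*d*x^2 - 144*d + x*(8*d^2 - 28*d)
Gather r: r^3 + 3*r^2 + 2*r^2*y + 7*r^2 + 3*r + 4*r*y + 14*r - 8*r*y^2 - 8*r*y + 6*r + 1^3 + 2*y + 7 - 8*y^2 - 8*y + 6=r^3 + r^2*(2*y + 10) + r*(-8*y^2 - 4*y + 23) - 8*y^2 - 6*y + 14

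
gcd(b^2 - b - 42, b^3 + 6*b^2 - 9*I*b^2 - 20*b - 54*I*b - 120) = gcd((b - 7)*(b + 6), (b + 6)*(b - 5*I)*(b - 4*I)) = b + 6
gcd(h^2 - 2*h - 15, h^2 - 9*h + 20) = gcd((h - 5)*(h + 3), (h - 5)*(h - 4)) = h - 5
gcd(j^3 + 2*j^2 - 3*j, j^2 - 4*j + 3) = j - 1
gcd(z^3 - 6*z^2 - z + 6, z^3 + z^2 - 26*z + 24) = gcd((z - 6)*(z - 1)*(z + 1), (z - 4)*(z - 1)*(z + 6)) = z - 1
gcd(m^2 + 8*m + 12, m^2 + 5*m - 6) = m + 6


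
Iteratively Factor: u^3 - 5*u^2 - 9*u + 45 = (u - 5)*(u^2 - 9) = (u - 5)*(u - 3)*(u + 3)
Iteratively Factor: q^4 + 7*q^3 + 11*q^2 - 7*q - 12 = (q + 4)*(q^3 + 3*q^2 - q - 3) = (q + 1)*(q + 4)*(q^2 + 2*q - 3) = (q - 1)*(q + 1)*(q + 4)*(q + 3)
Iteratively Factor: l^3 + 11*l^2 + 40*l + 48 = (l + 3)*(l^2 + 8*l + 16) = (l + 3)*(l + 4)*(l + 4)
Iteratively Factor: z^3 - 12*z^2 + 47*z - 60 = (z - 4)*(z^2 - 8*z + 15) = (z - 4)*(z - 3)*(z - 5)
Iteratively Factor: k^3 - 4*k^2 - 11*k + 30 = (k - 2)*(k^2 - 2*k - 15) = (k - 2)*(k + 3)*(k - 5)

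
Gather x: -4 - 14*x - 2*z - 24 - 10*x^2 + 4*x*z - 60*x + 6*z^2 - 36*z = -10*x^2 + x*(4*z - 74) + 6*z^2 - 38*z - 28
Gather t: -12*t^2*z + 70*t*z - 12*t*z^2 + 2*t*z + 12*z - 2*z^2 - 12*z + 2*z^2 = -12*t^2*z + t*(-12*z^2 + 72*z)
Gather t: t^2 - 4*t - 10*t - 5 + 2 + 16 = t^2 - 14*t + 13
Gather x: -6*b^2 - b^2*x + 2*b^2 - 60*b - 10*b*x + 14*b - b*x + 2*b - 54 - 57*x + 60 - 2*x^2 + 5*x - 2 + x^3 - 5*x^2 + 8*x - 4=-4*b^2 - 44*b + x^3 - 7*x^2 + x*(-b^2 - 11*b - 44)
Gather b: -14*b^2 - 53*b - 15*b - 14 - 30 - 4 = -14*b^2 - 68*b - 48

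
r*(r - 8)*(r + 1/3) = r^3 - 23*r^2/3 - 8*r/3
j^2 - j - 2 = (j - 2)*(j + 1)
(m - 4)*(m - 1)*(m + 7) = m^3 + 2*m^2 - 31*m + 28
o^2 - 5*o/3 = o*(o - 5/3)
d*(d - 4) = d^2 - 4*d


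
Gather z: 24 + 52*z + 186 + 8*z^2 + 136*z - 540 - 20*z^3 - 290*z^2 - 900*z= -20*z^3 - 282*z^2 - 712*z - 330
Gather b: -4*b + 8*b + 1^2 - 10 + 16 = 4*b + 7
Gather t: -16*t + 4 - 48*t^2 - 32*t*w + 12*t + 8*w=-48*t^2 + t*(-32*w - 4) + 8*w + 4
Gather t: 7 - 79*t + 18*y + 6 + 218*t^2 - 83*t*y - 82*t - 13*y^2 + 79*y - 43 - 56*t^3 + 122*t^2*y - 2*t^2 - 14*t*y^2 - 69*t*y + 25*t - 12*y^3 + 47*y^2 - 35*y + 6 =-56*t^3 + t^2*(122*y + 216) + t*(-14*y^2 - 152*y - 136) - 12*y^3 + 34*y^2 + 62*y - 24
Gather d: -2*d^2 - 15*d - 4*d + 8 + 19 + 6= -2*d^2 - 19*d + 33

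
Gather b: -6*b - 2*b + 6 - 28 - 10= -8*b - 32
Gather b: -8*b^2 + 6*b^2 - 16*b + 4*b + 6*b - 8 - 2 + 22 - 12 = -2*b^2 - 6*b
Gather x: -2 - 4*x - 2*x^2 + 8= -2*x^2 - 4*x + 6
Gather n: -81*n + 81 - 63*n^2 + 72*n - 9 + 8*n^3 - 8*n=8*n^3 - 63*n^2 - 17*n + 72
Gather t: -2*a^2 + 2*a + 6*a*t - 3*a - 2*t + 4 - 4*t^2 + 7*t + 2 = -2*a^2 - a - 4*t^2 + t*(6*a + 5) + 6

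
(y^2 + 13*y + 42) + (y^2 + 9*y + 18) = 2*y^2 + 22*y + 60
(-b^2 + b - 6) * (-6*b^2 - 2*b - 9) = 6*b^4 - 4*b^3 + 43*b^2 + 3*b + 54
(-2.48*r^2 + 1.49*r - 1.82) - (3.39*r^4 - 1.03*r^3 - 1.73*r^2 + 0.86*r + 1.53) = -3.39*r^4 + 1.03*r^3 - 0.75*r^2 + 0.63*r - 3.35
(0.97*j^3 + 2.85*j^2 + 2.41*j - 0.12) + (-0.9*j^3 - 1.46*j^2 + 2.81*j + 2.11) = 0.07*j^3 + 1.39*j^2 + 5.22*j + 1.99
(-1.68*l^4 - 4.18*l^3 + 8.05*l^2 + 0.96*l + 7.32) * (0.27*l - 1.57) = -0.4536*l^5 + 1.509*l^4 + 8.7361*l^3 - 12.3793*l^2 + 0.4692*l - 11.4924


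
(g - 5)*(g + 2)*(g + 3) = g^3 - 19*g - 30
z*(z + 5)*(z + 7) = z^3 + 12*z^2 + 35*z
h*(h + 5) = h^2 + 5*h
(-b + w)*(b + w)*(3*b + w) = -3*b^3 - b^2*w + 3*b*w^2 + w^3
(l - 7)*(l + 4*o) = l^2 + 4*l*o - 7*l - 28*o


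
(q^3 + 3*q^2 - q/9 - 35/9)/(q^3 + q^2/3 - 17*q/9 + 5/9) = (3*q + 7)/(3*q - 1)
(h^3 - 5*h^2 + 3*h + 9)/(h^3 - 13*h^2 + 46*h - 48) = (h^2 - 2*h - 3)/(h^2 - 10*h + 16)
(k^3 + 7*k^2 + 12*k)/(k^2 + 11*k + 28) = k*(k + 3)/(k + 7)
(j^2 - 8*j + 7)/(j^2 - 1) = (j - 7)/(j + 1)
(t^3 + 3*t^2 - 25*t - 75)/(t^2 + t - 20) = (t^2 - 2*t - 15)/(t - 4)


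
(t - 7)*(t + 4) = t^2 - 3*t - 28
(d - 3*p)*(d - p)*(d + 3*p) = d^3 - d^2*p - 9*d*p^2 + 9*p^3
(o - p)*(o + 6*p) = o^2 + 5*o*p - 6*p^2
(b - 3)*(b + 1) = b^2 - 2*b - 3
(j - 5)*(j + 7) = j^2 + 2*j - 35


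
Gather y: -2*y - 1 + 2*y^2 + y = 2*y^2 - y - 1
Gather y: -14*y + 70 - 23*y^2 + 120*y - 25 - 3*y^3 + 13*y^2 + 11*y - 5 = -3*y^3 - 10*y^2 + 117*y + 40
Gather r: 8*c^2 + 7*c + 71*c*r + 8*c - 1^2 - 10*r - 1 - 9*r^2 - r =8*c^2 + 15*c - 9*r^2 + r*(71*c - 11) - 2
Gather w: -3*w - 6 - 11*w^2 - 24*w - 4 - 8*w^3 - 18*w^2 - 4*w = -8*w^3 - 29*w^2 - 31*w - 10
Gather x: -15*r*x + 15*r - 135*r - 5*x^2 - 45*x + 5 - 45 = -120*r - 5*x^2 + x*(-15*r - 45) - 40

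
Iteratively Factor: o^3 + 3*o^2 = (o)*(o^2 + 3*o) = o^2*(o + 3)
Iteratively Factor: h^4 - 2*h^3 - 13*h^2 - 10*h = (h - 5)*(h^3 + 3*h^2 + 2*h) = (h - 5)*(h + 1)*(h^2 + 2*h) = (h - 5)*(h + 1)*(h + 2)*(h)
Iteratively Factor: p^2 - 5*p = (p - 5)*(p)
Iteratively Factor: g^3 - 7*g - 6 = (g + 2)*(g^2 - 2*g - 3) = (g - 3)*(g + 2)*(g + 1)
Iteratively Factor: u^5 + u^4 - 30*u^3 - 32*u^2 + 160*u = (u + 4)*(u^4 - 3*u^3 - 18*u^2 + 40*u) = u*(u + 4)*(u^3 - 3*u^2 - 18*u + 40) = u*(u - 5)*(u + 4)*(u^2 + 2*u - 8) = u*(u - 5)*(u - 2)*(u + 4)*(u + 4)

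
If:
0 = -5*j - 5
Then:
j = -1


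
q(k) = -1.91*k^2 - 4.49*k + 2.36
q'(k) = -3.82*k - 4.49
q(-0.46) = 4.02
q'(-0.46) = -2.73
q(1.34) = -7.09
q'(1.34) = -9.61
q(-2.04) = 3.57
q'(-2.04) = 3.30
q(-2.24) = 2.83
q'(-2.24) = 4.07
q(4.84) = -64.11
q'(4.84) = -22.98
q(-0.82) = 4.76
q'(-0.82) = -1.36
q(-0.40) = 3.85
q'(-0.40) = -2.96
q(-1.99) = 3.73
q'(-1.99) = 3.11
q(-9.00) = -111.94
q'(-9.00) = 29.89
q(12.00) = -326.56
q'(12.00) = -50.33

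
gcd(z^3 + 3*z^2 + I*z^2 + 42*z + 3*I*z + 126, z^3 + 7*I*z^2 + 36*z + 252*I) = z^2 + I*z + 42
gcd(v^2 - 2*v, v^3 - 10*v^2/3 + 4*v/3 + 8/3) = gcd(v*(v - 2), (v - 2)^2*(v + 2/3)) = v - 2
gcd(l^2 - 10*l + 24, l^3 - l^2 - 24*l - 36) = l - 6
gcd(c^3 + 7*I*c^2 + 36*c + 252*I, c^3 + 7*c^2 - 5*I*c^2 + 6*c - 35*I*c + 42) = c - 6*I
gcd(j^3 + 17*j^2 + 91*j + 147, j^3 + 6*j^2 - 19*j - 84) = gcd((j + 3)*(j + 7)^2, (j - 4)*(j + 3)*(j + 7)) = j^2 + 10*j + 21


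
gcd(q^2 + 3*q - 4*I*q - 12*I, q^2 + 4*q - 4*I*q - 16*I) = q - 4*I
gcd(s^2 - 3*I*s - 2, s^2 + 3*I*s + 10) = s - 2*I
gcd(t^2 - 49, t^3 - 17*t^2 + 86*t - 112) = t - 7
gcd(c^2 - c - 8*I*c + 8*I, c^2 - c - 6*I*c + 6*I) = c - 1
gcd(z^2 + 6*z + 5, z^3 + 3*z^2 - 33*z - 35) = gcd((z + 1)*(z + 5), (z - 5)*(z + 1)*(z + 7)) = z + 1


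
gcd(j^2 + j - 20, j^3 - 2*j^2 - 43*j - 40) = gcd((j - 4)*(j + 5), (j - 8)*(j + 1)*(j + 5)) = j + 5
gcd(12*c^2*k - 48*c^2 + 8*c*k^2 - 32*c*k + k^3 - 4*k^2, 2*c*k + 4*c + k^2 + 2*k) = 2*c + k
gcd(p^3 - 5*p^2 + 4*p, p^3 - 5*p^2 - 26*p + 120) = p - 4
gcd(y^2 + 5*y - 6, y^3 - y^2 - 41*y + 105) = 1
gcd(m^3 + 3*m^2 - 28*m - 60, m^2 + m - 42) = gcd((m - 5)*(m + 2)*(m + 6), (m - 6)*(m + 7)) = 1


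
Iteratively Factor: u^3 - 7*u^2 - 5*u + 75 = (u + 3)*(u^2 - 10*u + 25) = (u - 5)*(u + 3)*(u - 5)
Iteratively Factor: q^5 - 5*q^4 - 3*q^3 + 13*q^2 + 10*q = (q)*(q^4 - 5*q^3 - 3*q^2 + 13*q + 10) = q*(q + 1)*(q^3 - 6*q^2 + 3*q + 10) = q*(q + 1)^2*(q^2 - 7*q + 10) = q*(q - 2)*(q + 1)^2*(q - 5)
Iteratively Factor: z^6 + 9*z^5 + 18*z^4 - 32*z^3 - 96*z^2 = (z)*(z^5 + 9*z^4 + 18*z^3 - 32*z^2 - 96*z) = z*(z + 3)*(z^4 + 6*z^3 - 32*z) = z*(z - 2)*(z + 3)*(z^3 + 8*z^2 + 16*z) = z*(z - 2)*(z + 3)*(z + 4)*(z^2 + 4*z) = z^2*(z - 2)*(z + 3)*(z + 4)*(z + 4)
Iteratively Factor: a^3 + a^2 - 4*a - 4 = (a - 2)*(a^2 + 3*a + 2) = (a - 2)*(a + 2)*(a + 1)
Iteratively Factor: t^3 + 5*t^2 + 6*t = (t + 2)*(t^2 + 3*t) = (t + 2)*(t + 3)*(t)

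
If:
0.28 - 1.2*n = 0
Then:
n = 0.23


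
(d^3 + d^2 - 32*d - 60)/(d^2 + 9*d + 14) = (d^2 - d - 30)/(d + 7)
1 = 1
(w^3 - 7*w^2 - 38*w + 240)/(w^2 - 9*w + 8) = (w^2 + w - 30)/(w - 1)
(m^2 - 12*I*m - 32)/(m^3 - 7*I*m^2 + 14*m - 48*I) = (m - 4*I)/(m^2 + I*m + 6)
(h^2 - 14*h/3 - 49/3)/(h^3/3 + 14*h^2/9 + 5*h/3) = 3*(3*h^2 - 14*h - 49)/(h*(3*h^2 + 14*h + 15))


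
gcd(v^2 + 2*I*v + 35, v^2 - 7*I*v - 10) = v - 5*I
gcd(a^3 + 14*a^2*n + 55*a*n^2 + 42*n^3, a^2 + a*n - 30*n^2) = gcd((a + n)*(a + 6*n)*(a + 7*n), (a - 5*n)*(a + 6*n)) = a + 6*n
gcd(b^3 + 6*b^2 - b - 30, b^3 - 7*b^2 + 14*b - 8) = b - 2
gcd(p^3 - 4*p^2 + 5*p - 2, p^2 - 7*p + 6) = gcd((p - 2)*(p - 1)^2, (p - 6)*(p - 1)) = p - 1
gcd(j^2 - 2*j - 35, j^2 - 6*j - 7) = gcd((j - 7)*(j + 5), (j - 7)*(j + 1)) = j - 7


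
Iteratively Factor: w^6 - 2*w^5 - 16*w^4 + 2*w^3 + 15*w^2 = (w + 3)*(w^5 - 5*w^4 - w^3 + 5*w^2) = w*(w + 3)*(w^4 - 5*w^3 - w^2 + 5*w) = w*(w + 1)*(w + 3)*(w^3 - 6*w^2 + 5*w) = w*(w - 5)*(w + 1)*(w + 3)*(w^2 - w) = w*(w - 5)*(w - 1)*(w + 1)*(w + 3)*(w)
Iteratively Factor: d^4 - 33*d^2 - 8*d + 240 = (d - 3)*(d^3 + 3*d^2 - 24*d - 80) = (d - 5)*(d - 3)*(d^2 + 8*d + 16) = (d - 5)*(d - 3)*(d + 4)*(d + 4)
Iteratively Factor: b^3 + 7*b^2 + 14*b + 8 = (b + 1)*(b^2 + 6*b + 8) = (b + 1)*(b + 4)*(b + 2)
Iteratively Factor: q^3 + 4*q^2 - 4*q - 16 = (q + 2)*(q^2 + 2*q - 8) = (q + 2)*(q + 4)*(q - 2)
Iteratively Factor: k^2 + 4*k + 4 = (k + 2)*(k + 2)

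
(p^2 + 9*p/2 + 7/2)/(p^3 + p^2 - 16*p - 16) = (p + 7/2)/(p^2 - 16)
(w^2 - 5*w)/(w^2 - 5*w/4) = 4*(w - 5)/(4*w - 5)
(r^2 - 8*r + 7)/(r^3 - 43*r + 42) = (r - 7)/(r^2 + r - 42)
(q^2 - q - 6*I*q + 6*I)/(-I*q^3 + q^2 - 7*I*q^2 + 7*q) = (I*q^2 + q*(6 - I) - 6)/(q*(q^2 + q*(7 + I) + 7*I))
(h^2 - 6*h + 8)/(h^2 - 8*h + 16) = (h - 2)/(h - 4)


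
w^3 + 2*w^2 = w^2*(w + 2)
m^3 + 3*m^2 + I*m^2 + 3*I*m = m*(m + 3)*(m + I)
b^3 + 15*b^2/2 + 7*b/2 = b*(b + 1/2)*(b + 7)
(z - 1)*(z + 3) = z^2 + 2*z - 3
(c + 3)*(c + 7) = c^2 + 10*c + 21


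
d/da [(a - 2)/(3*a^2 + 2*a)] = (-3*a^2 + 12*a + 4)/(a^2*(9*a^2 + 12*a + 4))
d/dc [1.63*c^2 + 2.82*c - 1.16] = 3.26*c + 2.82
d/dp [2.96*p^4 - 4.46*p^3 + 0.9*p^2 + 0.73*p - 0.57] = 11.84*p^3 - 13.38*p^2 + 1.8*p + 0.73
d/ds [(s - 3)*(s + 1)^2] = (s + 1)*(3*s - 5)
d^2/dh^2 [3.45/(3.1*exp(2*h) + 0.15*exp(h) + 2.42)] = (3.45*(6.2*exp(h) + 0.15)*(12.4*exp(h) + 0.3)*exp(h) - (42.78*exp(h) + 0.5175)*(3.1*exp(2*h) + 0.15*exp(h) + 2.42))*exp(h)/(3.1*exp(2*h) + 0.15*exp(h) + 2.42)^3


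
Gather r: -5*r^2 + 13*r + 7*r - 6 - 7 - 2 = -5*r^2 + 20*r - 15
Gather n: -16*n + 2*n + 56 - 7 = 49 - 14*n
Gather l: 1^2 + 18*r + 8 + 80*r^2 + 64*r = 80*r^2 + 82*r + 9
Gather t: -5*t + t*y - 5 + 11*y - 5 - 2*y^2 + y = t*(y - 5) - 2*y^2 + 12*y - 10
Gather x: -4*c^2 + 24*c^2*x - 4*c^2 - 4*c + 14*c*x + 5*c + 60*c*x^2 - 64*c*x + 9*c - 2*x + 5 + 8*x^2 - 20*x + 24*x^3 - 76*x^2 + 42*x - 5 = -8*c^2 + 10*c + 24*x^3 + x^2*(60*c - 68) + x*(24*c^2 - 50*c + 20)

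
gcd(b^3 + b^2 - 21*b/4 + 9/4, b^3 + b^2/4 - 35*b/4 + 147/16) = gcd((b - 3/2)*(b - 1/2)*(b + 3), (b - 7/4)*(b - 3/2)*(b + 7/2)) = b - 3/2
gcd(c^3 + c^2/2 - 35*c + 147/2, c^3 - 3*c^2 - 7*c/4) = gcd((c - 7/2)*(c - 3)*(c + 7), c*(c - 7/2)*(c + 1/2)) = c - 7/2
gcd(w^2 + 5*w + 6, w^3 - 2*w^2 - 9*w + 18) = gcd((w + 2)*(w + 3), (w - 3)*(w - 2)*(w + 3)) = w + 3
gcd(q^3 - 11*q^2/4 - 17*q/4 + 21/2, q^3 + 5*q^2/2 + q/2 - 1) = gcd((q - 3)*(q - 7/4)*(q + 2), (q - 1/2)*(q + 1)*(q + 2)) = q + 2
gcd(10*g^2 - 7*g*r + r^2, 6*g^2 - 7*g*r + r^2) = 1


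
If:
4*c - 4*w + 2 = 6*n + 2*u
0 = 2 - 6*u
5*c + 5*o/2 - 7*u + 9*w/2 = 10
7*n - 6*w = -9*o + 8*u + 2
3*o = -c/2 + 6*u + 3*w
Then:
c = -88/1073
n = -2846/3219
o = 7268/3219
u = 1/3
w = 5078/3219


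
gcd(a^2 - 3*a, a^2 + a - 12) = a - 3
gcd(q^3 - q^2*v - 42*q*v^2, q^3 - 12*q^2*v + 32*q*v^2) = q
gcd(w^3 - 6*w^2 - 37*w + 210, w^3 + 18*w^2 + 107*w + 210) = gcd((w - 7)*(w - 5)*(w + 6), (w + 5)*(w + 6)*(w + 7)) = w + 6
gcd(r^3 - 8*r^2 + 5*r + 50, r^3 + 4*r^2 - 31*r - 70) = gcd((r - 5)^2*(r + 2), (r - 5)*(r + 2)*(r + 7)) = r^2 - 3*r - 10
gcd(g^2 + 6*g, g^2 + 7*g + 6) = g + 6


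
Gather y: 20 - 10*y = 20 - 10*y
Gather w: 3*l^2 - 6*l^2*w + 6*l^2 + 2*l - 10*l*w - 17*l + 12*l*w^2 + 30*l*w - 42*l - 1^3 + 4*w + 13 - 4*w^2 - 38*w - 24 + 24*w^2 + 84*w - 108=9*l^2 - 57*l + w^2*(12*l + 20) + w*(-6*l^2 + 20*l + 50) - 120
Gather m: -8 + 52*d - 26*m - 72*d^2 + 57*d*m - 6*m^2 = -72*d^2 + 52*d - 6*m^2 + m*(57*d - 26) - 8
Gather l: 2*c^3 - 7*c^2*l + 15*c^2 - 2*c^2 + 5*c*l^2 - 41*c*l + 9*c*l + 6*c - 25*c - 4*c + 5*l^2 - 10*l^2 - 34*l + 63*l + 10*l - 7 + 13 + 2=2*c^3 + 13*c^2 - 23*c + l^2*(5*c - 5) + l*(-7*c^2 - 32*c + 39) + 8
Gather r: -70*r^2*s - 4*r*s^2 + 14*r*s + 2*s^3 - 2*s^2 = -70*r^2*s + r*(-4*s^2 + 14*s) + 2*s^3 - 2*s^2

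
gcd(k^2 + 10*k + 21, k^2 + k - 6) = k + 3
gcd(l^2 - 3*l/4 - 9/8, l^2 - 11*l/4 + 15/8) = l - 3/2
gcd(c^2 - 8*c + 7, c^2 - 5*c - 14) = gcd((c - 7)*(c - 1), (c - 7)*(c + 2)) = c - 7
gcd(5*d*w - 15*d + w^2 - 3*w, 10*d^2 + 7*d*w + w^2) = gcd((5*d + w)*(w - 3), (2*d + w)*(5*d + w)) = 5*d + w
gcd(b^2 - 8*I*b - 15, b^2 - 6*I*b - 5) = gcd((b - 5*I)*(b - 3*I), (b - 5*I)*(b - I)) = b - 5*I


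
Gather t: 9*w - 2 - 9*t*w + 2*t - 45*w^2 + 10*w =t*(2 - 9*w) - 45*w^2 + 19*w - 2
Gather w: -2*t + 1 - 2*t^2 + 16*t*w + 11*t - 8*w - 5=-2*t^2 + 9*t + w*(16*t - 8) - 4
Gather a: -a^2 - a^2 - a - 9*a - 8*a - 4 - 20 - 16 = -2*a^2 - 18*a - 40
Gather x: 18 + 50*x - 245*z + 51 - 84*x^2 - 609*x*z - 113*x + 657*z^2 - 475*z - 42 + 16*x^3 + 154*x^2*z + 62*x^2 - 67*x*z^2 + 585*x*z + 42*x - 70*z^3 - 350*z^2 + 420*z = 16*x^3 + x^2*(154*z - 22) + x*(-67*z^2 - 24*z - 21) - 70*z^3 + 307*z^2 - 300*z + 27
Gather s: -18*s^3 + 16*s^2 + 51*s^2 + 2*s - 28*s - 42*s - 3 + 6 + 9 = -18*s^3 + 67*s^2 - 68*s + 12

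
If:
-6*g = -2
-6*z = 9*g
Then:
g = 1/3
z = -1/2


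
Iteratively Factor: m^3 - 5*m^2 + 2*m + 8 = (m + 1)*(m^2 - 6*m + 8) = (m - 2)*(m + 1)*(m - 4)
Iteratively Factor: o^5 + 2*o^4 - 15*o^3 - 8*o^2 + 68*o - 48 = (o - 2)*(o^4 + 4*o^3 - 7*o^2 - 22*o + 24) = (o - 2)^2*(o^3 + 6*o^2 + 5*o - 12) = (o - 2)^2*(o + 3)*(o^2 + 3*o - 4) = (o - 2)^2*(o - 1)*(o + 3)*(o + 4)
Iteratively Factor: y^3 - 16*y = (y - 4)*(y^2 + 4*y) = (y - 4)*(y + 4)*(y)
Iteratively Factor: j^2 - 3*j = (j)*(j - 3)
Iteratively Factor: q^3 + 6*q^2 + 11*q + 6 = (q + 2)*(q^2 + 4*q + 3) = (q + 2)*(q + 3)*(q + 1)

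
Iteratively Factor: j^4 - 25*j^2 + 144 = (j - 4)*(j^3 + 4*j^2 - 9*j - 36) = (j - 4)*(j + 3)*(j^2 + j - 12) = (j - 4)*(j + 3)*(j + 4)*(j - 3)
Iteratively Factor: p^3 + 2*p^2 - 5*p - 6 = (p + 1)*(p^2 + p - 6) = (p - 2)*(p + 1)*(p + 3)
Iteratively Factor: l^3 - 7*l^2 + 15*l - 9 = (l - 3)*(l^2 - 4*l + 3) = (l - 3)^2*(l - 1)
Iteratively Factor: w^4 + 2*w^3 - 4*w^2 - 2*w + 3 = (w - 1)*(w^3 + 3*w^2 - w - 3) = (w - 1)^2*(w^2 + 4*w + 3) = (w - 1)^2*(w + 3)*(w + 1)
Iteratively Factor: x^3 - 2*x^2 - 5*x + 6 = (x - 1)*(x^2 - x - 6) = (x - 1)*(x + 2)*(x - 3)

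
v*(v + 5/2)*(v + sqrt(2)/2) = v^3 + sqrt(2)*v^2/2 + 5*v^2/2 + 5*sqrt(2)*v/4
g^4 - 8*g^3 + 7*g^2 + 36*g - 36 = (g - 6)*(g - 3)*(g - 1)*(g + 2)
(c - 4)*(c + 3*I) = c^2 - 4*c + 3*I*c - 12*I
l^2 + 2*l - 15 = (l - 3)*(l + 5)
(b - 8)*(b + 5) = b^2 - 3*b - 40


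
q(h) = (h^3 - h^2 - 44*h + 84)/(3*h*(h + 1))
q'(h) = (3*h^2 - 2*h - 44)/(3*h*(h + 1)) - (h^3 - h^2 - 44*h + 84)/(3*h*(h + 1)^2) - (h^3 - h^2 - 44*h + 84)/(3*h^2*(h + 1))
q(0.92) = 8.20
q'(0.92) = -21.35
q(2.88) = -0.81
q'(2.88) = -0.25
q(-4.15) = 4.54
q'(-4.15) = 2.94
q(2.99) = -0.83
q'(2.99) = -0.16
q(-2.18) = 21.36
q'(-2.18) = 24.61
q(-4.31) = 4.09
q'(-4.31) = 2.66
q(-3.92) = 5.27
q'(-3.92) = 3.44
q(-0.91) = -498.41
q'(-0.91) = 5151.71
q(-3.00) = 10.00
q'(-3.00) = 7.72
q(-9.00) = -1.53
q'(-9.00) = 0.64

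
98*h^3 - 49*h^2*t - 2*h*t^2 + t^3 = (-7*h + t)*(-2*h + t)*(7*h + t)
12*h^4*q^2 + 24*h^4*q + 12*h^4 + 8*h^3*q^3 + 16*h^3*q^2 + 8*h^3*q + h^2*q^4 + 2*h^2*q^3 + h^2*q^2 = (2*h + q)*(6*h + q)*(h*q + h)^2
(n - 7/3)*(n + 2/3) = n^2 - 5*n/3 - 14/9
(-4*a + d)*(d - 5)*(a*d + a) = -4*a^2*d^2 + 16*a^2*d + 20*a^2 + a*d^3 - 4*a*d^2 - 5*a*d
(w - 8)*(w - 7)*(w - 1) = w^3 - 16*w^2 + 71*w - 56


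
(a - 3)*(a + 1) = a^2 - 2*a - 3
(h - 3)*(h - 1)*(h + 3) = h^3 - h^2 - 9*h + 9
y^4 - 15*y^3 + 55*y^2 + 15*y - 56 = (y - 8)*(y - 7)*(y - 1)*(y + 1)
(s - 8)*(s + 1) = s^2 - 7*s - 8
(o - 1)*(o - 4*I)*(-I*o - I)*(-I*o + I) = -o^4 + o^3 + 4*I*o^3 + o^2 - 4*I*o^2 - o - 4*I*o + 4*I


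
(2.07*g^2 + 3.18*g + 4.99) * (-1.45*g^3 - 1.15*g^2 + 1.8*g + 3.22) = -3.0015*g^5 - 6.9915*g^4 - 7.1665*g^3 + 6.6509*g^2 + 19.2216*g + 16.0678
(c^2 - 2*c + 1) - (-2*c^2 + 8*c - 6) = 3*c^2 - 10*c + 7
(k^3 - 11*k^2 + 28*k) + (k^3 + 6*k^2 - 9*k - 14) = 2*k^3 - 5*k^2 + 19*k - 14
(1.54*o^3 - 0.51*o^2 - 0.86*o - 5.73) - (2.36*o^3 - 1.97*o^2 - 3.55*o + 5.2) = -0.82*o^3 + 1.46*o^2 + 2.69*o - 10.93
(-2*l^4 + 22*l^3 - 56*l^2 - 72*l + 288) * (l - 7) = -2*l^5 + 36*l^4 - 210*l^3 + 320*l^2 + 792*l - 2016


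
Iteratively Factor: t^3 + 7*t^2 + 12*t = (t + 4)*(t^2 + 3*t) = (t + 3)*(t + 4)*(t)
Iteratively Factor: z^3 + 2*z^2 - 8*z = (z)*(z^2 + 2*z - 8) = z*(z - 2)*(z + 4)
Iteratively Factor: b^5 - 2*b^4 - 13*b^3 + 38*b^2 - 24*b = (b - 3)*(b^4 + b^3 - 10*b^2 + 8*b) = b*(b - 3)*(b^3 + b^2 - 10*b + 8) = b*(b - 3)*(b - 1)*(b^2 + 2*b - 8) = b*(b - 3)*(b - 2)*(b - 1)*(b + 4)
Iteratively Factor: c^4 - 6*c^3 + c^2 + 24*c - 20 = (c + 2)*(c^3 - 8*c^2 + 17*c - 10) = (c - 2)*(c + 2)*(c^2 - 6*c + 5) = (c - 2)*(c - 1)*(c + 2)*(c - 5)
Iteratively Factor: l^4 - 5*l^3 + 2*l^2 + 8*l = (l - 4)*(l^3 - l^2 - 2*l) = l*(l - 4)*(l^2 - l - 2) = l*(l - 4)*(l + 1)*(l - 2)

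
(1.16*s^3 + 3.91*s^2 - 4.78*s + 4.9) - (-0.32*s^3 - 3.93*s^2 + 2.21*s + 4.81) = 1.48*s^3 + 7.84*s^2 - 6.99*s + 0.0900000000000007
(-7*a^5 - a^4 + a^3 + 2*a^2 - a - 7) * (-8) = 56*a^5 + 8*a^4 - 8*a^3 - 16*a^2 + 8*a + 56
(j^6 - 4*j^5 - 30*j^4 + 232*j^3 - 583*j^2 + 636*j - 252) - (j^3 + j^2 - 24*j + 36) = j^6 - 4*j^5 - 30*j^4 + 231*j^3 - 584*j^2 + 660*j - 288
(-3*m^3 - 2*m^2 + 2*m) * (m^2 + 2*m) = -3*m^5 - 8*m^4 - 2*m^3 + 4*m^2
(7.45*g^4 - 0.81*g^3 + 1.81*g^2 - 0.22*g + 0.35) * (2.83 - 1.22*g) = -9.089*g^5 + 22.0717*g^4 - 4.5005*g^3 + 5.3907*g^2 - 1.0496*g + 0.9905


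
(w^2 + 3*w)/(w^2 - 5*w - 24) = w/(w - 8)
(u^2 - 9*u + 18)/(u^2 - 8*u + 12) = (u - 3)/(u - 2)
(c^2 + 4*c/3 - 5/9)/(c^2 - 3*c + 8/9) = (3*c + 5)/(3*c - 8)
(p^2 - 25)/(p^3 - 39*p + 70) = (p + 5)/(p^2 + 5*p - 14)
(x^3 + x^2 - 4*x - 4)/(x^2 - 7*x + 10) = (x^2 + 3*x + 2)/(x - 5)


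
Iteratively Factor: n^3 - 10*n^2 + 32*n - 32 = (n - 4)*(n^2 - 6*n + 8) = (n - 4)^2*(n - 2)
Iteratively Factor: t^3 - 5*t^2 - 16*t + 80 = (t + 4)*(t^2 - 9*t + 20) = (t - 5)*(t + 4)*(t - 4)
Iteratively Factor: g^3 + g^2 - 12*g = (g)*(g^2 + g - 12) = g*(g - 3)*(g + 4)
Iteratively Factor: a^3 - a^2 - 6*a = (a + 2)*(a^2 - 3*a) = (a - 3)*(a + 2)*(a)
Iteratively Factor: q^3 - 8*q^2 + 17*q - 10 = (q - 2)*(q^2 - 6*q + 5) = (q - 5)*(q - 2)*(q - 1)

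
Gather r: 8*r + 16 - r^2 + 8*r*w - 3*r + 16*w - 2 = -r^2 + r*(8*w + 5) + 16*w + 14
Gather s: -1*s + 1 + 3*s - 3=2*s - 2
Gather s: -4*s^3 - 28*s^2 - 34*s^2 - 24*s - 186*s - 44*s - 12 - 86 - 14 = -4*s^3 - 62*s^2 - 254*s - 112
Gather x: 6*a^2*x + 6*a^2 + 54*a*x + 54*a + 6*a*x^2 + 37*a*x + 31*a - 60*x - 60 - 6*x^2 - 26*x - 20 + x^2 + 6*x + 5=6*a^2 + 85*a + x^2*(6*a - 5) + x*(6*a^2 + 91*a - 80) - 75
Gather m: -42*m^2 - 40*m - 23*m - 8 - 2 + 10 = -42*m^2 - 63*m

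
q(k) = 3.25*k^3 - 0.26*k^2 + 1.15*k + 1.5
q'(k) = 9.75*k^2 - 0.52*k + 1.15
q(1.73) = 19.54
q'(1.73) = 29.43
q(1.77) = 20.74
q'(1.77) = 30.78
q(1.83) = 22.65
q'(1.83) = 32.85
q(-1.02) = -3.39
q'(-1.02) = 11.82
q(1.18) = 7.83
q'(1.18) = 14.11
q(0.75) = 3.59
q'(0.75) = 6.24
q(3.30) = 119.26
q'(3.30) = 105.61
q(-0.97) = -2.83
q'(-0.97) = 10.83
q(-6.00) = -716.76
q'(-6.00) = 355.27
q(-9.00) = -2399.16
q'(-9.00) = 795.58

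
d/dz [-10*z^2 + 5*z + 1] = 5 - 20*z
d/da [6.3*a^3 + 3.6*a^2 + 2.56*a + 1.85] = 18.9*a^2 + 7.2*a + 2.56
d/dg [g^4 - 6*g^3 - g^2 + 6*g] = 4*g^3 - 18*g^2 - 2*g + 6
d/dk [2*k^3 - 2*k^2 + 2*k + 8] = 6*k^2 - 4*k + 2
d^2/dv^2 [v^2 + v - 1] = 2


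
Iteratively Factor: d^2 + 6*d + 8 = (d + 2)*(d + 4)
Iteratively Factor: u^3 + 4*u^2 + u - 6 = (u + 2)*(u^2 + 2*u - 3) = (u - 1)*(u + 2)*(u + 3)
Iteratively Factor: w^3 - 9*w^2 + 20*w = (w - 5)*(w^2 - 4*w) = w*(w - 5)*(w - 4)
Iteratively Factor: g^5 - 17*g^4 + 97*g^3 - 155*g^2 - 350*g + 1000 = (g + 2)*(g^4 - 19*g^3 + 135*g^2 - 425*g + 500) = (g - 4)*(g + 2)*(g^3 - 15*g^2 + 75*g - 125) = (g - 5)*(g - 4)*(g + 2)*(g^2 - 10*g + 25) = (g - 5)^2*(g - 4)*(g + 2)*(g - 5)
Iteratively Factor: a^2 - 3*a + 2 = (a - 1)*(a - 2)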